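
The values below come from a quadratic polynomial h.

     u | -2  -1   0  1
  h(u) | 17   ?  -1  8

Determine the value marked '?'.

On equispaced nodes a degree-2 polynomial has vanishing third forward difference, so
  - h(-2) + 3·h(-1) - 3·h(0) + h(1) = 0.
Substituting the known values and solving for h(-1):
  3·h(-1) = 6
  h(-1) = 2.

2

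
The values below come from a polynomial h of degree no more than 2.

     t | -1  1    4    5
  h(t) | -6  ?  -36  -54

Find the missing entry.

The 3 known points determine the degree-2 polynomial uniquely.
Write h(t) = at^2 + bt + c. Substituting each data point gives a linear system:
  a - b + c = -6
  16a + 4b + c = -36
  25a + 5b + c = -54
Solving the system yields a = -2, b = 0, c = -4.
So h(t) = -2t^2 - 4.
Then h(1) = -6.

-6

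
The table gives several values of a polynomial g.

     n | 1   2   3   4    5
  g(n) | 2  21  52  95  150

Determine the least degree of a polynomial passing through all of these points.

Forward differences of the values at n = 1, 2, 3, 4, 5:
  g  : 2  21  52  95  150
  Δ  : 19  31  43  55
  Δ^2: 12  12  12
  Δ^3: 0  0
  Δ^4: 0
The second differences are constant (12) and nonzero, while all higher differences vanish, so the minimal degree is 2.

2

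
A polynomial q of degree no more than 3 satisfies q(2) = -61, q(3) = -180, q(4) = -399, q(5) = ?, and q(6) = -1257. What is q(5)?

-748

The 4 known points determine the degree-3 polynomial uniquely.
Write q(t) = at^3 + bt^2 + ct + d. Substituting each data point gives a linear system:
  8a + 4b + 2c + d = -61
  27a + 9b + 3c + d = -180
  64a + 16b + 4c + d = -399
  216a + 36b + 6c + d = -1257
Solving the system yields a = -5, b = -5, c = 1, d = -3.
So q(t) = -5t³ - 5t² + t - 3.
Then q(5) = -748.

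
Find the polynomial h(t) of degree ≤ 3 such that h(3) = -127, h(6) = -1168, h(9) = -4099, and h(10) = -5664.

h(t) = -6t^3 + 3t^2 + 4t - 4

Using the Lagrange interpolation formula with nodes 3, 6, 9, 10:
  L_0(t) = (t - 6)(t - 9)(t - 10) / -126
  L_1(t) = (t - 3)(t - 9)(t - 10) / 36
  L_2(t) = (t - 3)(t - 6)(t - 10) / -18
  L_3(t) = (t - 3)(t - 6)(t - 9) / 28
Then h(t) = -127·L_0(t) - 1168·L_1(t) - 4099·L_2(t) - 5664·L_3(t).
Expanding and collecting terms gives h(t) = -6t^3 + 3t^2 + 4t - 4.
Check: h(6) = -1168. ✓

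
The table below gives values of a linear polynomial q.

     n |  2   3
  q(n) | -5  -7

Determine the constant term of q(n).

-1

Write q(n) = an + b. Substituting each data point gives a linear system:
  2a + b = -5
  3a + b = -7
Solving the system yields a = -2, b = -1.
So q(n) = -2n - 1.
The constant term is -1.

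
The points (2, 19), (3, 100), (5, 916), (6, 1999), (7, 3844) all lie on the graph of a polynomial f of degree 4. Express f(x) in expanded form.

Write f(x) = ax^4 + bx^3 + cx^2 + dx + e. Substituting each data point gives a linear system:
  16a + 8b + 4c + 2d + e = 19
  81a + 27b + 9c + 3d + e = 100
  625a + 125b + 25c + 5d + e = 916
  1296a + 216b + 36c + 6d + e = 1999
  2401a + 343b + 49c + 7d + e = 3844
Solving the system yields a = 2, b = -3, c = 1, d = 3, e = 1.
So f(x) = 2x^4 - 3x^3 + x^2 + 3x + 1.
Check: f(3) = 100. ✓

f(x) = 2x^4 - 3x^3 + x^2 + 3x + 1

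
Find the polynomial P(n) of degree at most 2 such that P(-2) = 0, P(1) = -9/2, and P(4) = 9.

Write P(n) = an^2 + bn + c. Substituting each data point gives a linear system:
  4a - 2b + c = 0
  a + b + c = -9/2
  16a + 4b + c = 9
Solving the system yields a = 1, b = -1/2, c = -5.
So P(n) = n^2 - (1/2)n - 5.
Check: P(4) = 9. ✓

P(n) = n^2 - (1/2)n - 5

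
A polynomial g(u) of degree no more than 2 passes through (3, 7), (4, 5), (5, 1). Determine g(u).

g(u) = -u^2 + 5u + 1

Write g(u) = au^2 + bu + c. Substituting each data point gives a linear system:
  9a + 3b + c = 7
  16a + 4b + c = 5
  25a + 5b + c = 1
Solving the system yields a = -1, b = 5, c = 1.
So g(u) = -u^2 + 5u + 1.
Check: g(5) = 1. ✓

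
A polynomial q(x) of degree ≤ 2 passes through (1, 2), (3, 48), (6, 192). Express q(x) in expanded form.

q(x) = 5x^2 + 3x - 6

Write q(x) = ax^2 + bx + c. Substituting each data point gives a linear system:
  a + b + c = 2
  9a + 3b + c = 48
  36a + 6b + c = 192
Solving the system yields a = 5, b = 3, c = -6.
So q(x) = 5x² + 3x - 6.
Check: q(6) = 192. ✓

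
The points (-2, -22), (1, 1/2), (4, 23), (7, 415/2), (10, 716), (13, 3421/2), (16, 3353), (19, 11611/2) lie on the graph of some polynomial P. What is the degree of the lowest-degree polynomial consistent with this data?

3

Forward differences of the values at u = -2, 1, 4, 7, 10, 13, 16, 19:
  P  : -22  1/2  23  415/2  716  3421/2  3353  11611/2
  Δ  : 45/2  45/2  369/2  1017/2  1989/2  3285/2  4905/2
  Δ^2: 0  162  324  486  648  810
  Δ^3: 162  162  162  162  162
  Δ^4: 0  0  0  0
  Δ^5: 0  0  0
  Δ^6: 0  0
  Δ^7: 0
The third differences are constant (162) and nonzero, while all higher differences vanish, so the minimal degree is 3.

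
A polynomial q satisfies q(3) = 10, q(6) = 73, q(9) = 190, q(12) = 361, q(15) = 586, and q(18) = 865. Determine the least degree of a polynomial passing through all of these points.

2

Forward differences of the values at s = 3, 6, 9, 12, 15, 18:
  q  : 10  73  190  361  586  865
  Δ  : 63  117  171  225  279
  Δ^2: 54  54  54  54
  Δ^3: 0  0  0
  Δ^4: 0  0
  Δ^5: 0
The second differences are constant (54) and nonzero, while all higher differences vanish, so the minimal degree is 2.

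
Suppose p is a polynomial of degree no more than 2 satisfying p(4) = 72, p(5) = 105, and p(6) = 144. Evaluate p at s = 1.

9

Write p(s) = as^2 + bs + c. Substituting each data point gives a linear system:
  16a + 4b + c = 72
  25a + 5b + c = 105
  36a + 6b + c = 144
Solving the system yields a = 3, b = 6, c = 0.
So p(s) = 3s^2 + 6s.
Then p(1) = 9.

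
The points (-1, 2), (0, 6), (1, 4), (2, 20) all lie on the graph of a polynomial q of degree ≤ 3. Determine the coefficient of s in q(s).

Write q(s) = as^3 + bs^2 + cs + d. Substituting each data point gives a linear system:
  -a + b - c + d = 2
  d = 6
  a + b + c + d = 4
  8a + 4b + 2c + d = 20
Solving the system yields a = 4, b = -3, c = -3, d = 6.
So q(s) = 4s^3 - 3s^2 - 3s + 6.
The coefficient of s is -3.

-3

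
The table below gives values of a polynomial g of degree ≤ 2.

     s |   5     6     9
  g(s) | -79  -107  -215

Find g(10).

Using the Lagrange interpolation formula with nodes 5, 6, 9:
  L_0(s) = (s - 6)(s - 9) / 4
  L_1(s) = (s - 5)(s - 9) / -3
  L_2(s) = (s - 5)(s - 6) / 12
Then g(s) = -79·L_0(s) - 107·L_1(s) - 215·L_2(s).
Expanding and collecting terms gives g(s) = -2s^2 - 6s + 1.
Evaluating at s = 10: g(10) = -259.

-259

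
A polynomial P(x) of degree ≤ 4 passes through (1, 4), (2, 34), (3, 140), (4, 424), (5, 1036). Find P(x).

P(x) = 2x^4 - 3x^3 + 6x^2 + 3x - 4

Write P(x) = ax^4 + bx^3 + cx^2 + dx + e. Substituting each data point gives a linear system:
  a + b + c + d + e = 4
  16a + 8b + 4c + 2d + e = 34
  81a + 27b + 9c + 3d + e = 140
  256a + 64b + 16c + 4d + e = 424
  625a + 125b + 25c + 5d + e = 1036
Solving the system yields a = 2, b = -3, c = 6, d = 3, e = -4.
So P(x) = 2x^4 - 3x^3 + 6x^2 + 3x - 4.
Check: P(4) = 424. ✓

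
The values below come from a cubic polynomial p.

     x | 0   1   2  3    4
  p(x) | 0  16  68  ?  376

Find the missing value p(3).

180

The 4 known points determine the degree-3 polynomial uniquely.
Write p(x) = ax^3 + bx^2 + cx + d. Substituting each data point gives a linear system:
  d = 0
  a + b + c + d = 16
  8a + 4b + 2c + d = 68
  64a + 16b + 4c + d = 376
Solving the system yields a = 4, b = 6, c = 6, d = 0.
So p(x) = 4x^3 + 6x^2 + 6x.
Then p(3) = 180.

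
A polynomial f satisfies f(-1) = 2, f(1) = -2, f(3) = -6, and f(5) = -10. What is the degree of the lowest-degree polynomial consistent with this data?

1

Forward differences of the values at s = -1, 1, 3, 5:
  f  : 2  -2  -6  -10
  Δ  : -4  -4  -4
  Δ^2: 0  0
  Δ^3: 0
The first differences are constant (-4) and nonzero, while all higher differences vanish, so the minimal degree is 1.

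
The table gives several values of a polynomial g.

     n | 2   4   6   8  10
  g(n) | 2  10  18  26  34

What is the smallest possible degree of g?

1

Forward differences of the values at n = 2, 4, 6, 8, 10:
  g  : 2  10  18  26  34
  Δ  : 8  8  8  8
  Δ^2: 0  0  0
  Δ^3: 0  0
  Δ^4: 0
The first differences are constant (8) and nonzero, while all higher differences vanish, so the minimal degree is 1.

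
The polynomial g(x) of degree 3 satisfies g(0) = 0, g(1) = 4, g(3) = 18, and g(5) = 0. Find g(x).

g(x) = -x^3 + 5x^2

Write g(x) = ax^3 + bx^2 + cx + d. Substituting each data point gives a linear system:
  d = 0
  a + b + c + d = 4
  27a + 9b + 3c + d = 18
  125a + 25b + 5c + d = 0
Solving the system yields a = -1, b = 5, c = 0, d = 0.
So g(x) = -x^3 + 5x^2.
Check: g(1) = 4. ✓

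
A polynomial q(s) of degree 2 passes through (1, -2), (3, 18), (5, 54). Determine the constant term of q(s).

Write q(s) = as^2 + bs + c. Substituting each data point gives a linear system:
  a + b + c = -2
  9a + 3b + c = 18
  25a + 5b + c = 54
Solving the system yields a = 2, b = 2, c = -6.
So q(s) = 2s^2 + 2s - 6.
The constant term is -6.

-6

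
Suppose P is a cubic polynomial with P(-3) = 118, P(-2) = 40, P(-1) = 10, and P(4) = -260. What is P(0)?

Write P(u) = au^3 + bu^2 + cu + d. Substituting each data point gives a linear system:
  -27a + 9b - 3c + d = 118
  -8a + 4b - 2c + d = 40
  -a + b - c + d = 10
  64a + 16b + 4c + d = -260
Solving the system yields a = -4, b = 0, c = -2, d = 4.
So P(u) = -4u^3 - 2u + 4.
Then P(0) = 4.

4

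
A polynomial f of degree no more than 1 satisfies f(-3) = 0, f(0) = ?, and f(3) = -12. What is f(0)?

-6

The 2 known points determine the degree-1 polynomial uniquely.
Write f(t) = at + b. Substituting each data point gives a linear system:
  -3a + b = 0
  3a + b = -12
Solving the system yields a = -2, b = -6.
So f(t) = -2t - 6.
Then f(0) = -6.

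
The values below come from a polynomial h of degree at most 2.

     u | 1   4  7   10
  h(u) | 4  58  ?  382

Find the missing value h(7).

On equispaced nodes a degree-2 polynomial has vanishing third forward difference, so
  - h(1) + 3·h(4) - 3·h(7) + h(10) = 0.
Substituting the known values and solving for h(7):
  -3·h(7) = -552
  h(7) = 184.

184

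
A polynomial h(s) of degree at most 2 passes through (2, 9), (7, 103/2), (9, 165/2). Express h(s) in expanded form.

Write h(s) = as^2 + bs + c. Substituting each data point gives a linear system:
  4a + 2b + c = 9
  49a + 7b + c = 103/2
  81a + 9b + c = 165/2
Solving the system yields a = 1, b = -1/2, c = 6.
So h(s) = s^2 - (1/2)s + 6.
Check: h(7) = 103/2. ✓

h(s) = s^2 - (1/2)s + 6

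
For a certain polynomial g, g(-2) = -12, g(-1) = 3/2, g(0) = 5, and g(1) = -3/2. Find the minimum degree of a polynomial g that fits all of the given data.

2

Forward differences of the values at x = -2, -1, 0, 1:
  g  : -12  3/2  5  -3/2
  Δ  : 27/2  7/2  -13/2
  Δ^2: -10  -10
  Δ^3: 0
The second differences are constant (-10) and nonzero, while all higher differences vanish, so the minimal degree is 2.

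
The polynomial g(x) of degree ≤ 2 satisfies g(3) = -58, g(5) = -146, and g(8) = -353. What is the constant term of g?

Write g(x) = ax^2 + bx + c. Substituting each data point gives a linear system:
  9a + 3b + c = -58
  25a + 5b + c = -146
  64a + 8b + c = -353
Solving the system yields a = -5, b = -4, c = -1.
So g(x) = -5x² - 4x - 1.
The constant term is -1.

-1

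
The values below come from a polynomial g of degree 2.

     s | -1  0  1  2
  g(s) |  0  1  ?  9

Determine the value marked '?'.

4

The 3 known points determine the degree-2 polynomial uniquely.
Write g(s) = as^2 + bs + c. Substituting each data point gives a linear system:
  a - b + c = 0
  c = 1
  4a + 2b + c = 9
Solving the system yields a = 1, b = 2, c = 1.
So g(s) = s^2 + 2s + 1.
Then g(1) = 4.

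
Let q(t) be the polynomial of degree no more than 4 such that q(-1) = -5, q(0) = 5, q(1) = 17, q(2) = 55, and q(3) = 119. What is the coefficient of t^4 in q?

-1

Write q(t) = at^4 + bt^3 + ct^2 + dt + e. Substituting each data point gives a linear system:
  a - b + c - d + e = -5
  e = 5
  a + b + c + d + e = 17
  16a + 8b + 4c + 2d + e = 55
  81a + 27b + 9c + 3d + e = 119
Solving the system yields a = -1, b = 6, c = 2, d = 5, e = 5.
So q(t) = -t⁴ + 6t³ + 2t² + 5t + 5.
The leading coefficient is -1.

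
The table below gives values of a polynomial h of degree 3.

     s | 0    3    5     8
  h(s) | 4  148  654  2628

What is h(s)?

Write h(s) = as^3 + bs^2 + cs + d. Substituting each data point gives a linear system:
  d = 4
  27a + 9b + 3c + d = 148
  125a + 25b + 5c + d = 654
  512a + 64b + 8c + d = 2628
Solving the system yields a = 5, b = 1, c = 0, d = 4.
So h(s) = 5s^3 + s^2 + 4.
Check: h(5) = 654. ✓

h(s) = 5s^3 + s^2 + 4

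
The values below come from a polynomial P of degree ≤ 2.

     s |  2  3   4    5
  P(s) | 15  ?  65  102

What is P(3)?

36

The 3 known points determine the degree-2 polynomial uniquely.
Write P(s) = as^2 + bs + c. Substituting each data point gives a linear system:
  4a + 2b + c = 15
  16a + 4b + c = 65
  25a + 5b + c = 102
Solving the system yields a = 4, b = 1, c = -3.
So P(s) = 4s^2 + s - 3.
Then P(3) = 36.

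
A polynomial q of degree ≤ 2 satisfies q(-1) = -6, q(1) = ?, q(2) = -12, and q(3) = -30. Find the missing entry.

The 3 known points determine the degree-2 polynomial uniquely.
Write q(u) = au^2 + bu + c. Substituting each data point gives a linear system:
  a - b + c = -6
  4a + 2b + c = -12
  9a + 3b + c = -30
Solving the system yields a = -4, b = 2, c = 0.
So q(u) = -4u^2 + 2u.
Then q(1) = -2.

-2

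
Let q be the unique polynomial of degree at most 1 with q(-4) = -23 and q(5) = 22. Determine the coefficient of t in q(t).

Write q(t) = at + b. Substituting each data point gives a linear system:
  -4a + b = -23
  5a + b = 22
Solving the system yields a = 5, b = -3.
So q(t) = 5t - 3.
The leading coefficient is 5.

5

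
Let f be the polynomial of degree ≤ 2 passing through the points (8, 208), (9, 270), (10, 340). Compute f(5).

Write f(n) = an^2 + bn + c. Substituting each data point gives a linear system:
  64a + 8b + c = 208
  81a + 9b + c = 270
  100a + 10b + c = 340
Solving the system yields a = 4, b = -6, c = 0.
So f(n) = 4n^2 - 6n.
Then f(5) = 70.

70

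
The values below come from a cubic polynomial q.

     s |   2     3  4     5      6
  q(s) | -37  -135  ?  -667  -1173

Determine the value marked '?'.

The 4 known points determine the degree-3 polynomial uniquely.
Write q(s) = as^3 + bs^2 + cs + d. Substituting each data point gives a linear system:
  8a + 4b + 2c + d = -37
  27a + 9b + 3c + d = -135
  125a + 25b + 5c + d = -667
  216a + 36b + 6c + d = -1173
Solving the system yields a = -6, b = 4, c = -4, d = 3.
So q(s) = -6s^3 + 4s^2 - 4s + 3.
Then q(4) = -333.

-333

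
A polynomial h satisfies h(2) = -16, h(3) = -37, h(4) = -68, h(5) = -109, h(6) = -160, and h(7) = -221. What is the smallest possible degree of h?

2

Forward differences of the values at u = 2, 3, 4, 5, 6, 7:
  h  : -16  -37  -68  -109  -160  -221
  Δ  : -21  -31  -41  -51  -61
  Δ^2: -10  -10  -10  -10
  Δ^3: 0  0  0
  Δ^4: 0  0
  Δ^5: 0
The second differences are constant (-10) and nonzero, while all higher differences vanish, so the minimal degree is 2.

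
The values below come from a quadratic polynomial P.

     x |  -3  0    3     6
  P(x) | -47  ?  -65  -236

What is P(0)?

The 3 known points determine the degree-2 polynomial uniquely.
Write P(x) = ax^2 + bx + c. Substituting each data point gives a linear system:
  9a - 3b + c = -47
  9a + 3b + c = -65
  36a + 6b + c = -236
Solving the system yields a = -6, b = -3, c = -2.
So P(x) = -6x^2 - 3x - 2.
Then P(0) = -2.

-2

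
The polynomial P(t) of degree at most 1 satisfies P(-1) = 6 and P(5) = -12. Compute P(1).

0

Write P(t) = at + b. Substituting each data point gives a linear system:
  -a + b = 6
  5a + b = -12
Solving the system yields a = -3, b = 3.
So P(t) = -3t + 3.
Then P(1) = 0.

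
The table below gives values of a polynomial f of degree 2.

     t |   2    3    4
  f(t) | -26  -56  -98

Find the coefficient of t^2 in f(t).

Write f(t) = at^2 + bt + c. Substituting each data point gives a linear system:
  4a + 2b + c = -26
  9a + 3b + c = -56
  16a + 4b + c = -98
Solving the system yields a = -6, b = 0, c = -2.
So f(t) = -6t^2 - 2.
The leading coefficient is -6.

-6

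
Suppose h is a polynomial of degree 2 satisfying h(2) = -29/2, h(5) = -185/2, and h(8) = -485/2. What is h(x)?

h(x) = -4x^2 + 2x - 5/2

Write h(x) = ax^2 + bx + c. Substituting each data point gives a linear system:
  4a + 2b + c = -29/2
  25a + 5b + c = -185/2
  64a + 8b + c = -485/2
Solving the system yields a = -4, b = 2, c = -5/2.
So h(x) = -4x² + 2x - 5/2.
Check: h(8) = -485/2. ✓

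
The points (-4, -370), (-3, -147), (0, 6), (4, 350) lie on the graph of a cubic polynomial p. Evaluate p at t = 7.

Using the Lagrange interpolation formula with nodes -4, -3, 0, 4:
  L_0(t) = (t + 3)t(t - 4) / -32
  L_1(t) = (t + 4)t(t - 4) / 21
  L_2(t) = (t + 4)(t + 3)(t - 4) / -48
  L_3(t) = (t + 4)(t + 3)t / 224
Then p(t) = -370·L_0(t) - 147·L_1(t) + 6·L_2(t) + 350·L_3(t).
Expanding and collecting terms gives p(t) = 6t³ - t² - 6t + 6.
Evaluating at t = 7: p(7) = 1973.

1973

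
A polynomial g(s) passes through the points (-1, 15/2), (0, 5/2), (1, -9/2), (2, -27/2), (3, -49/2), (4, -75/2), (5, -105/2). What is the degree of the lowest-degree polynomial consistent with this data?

2

Forward differences of the values at s = -1, 0, 1, 2, 3, 4, 5:
  g  : 15/2  5/2  -9/2  -27/2  -49/2  -75/2  -105/2
  Δ  : -5  -7  -9  -11  -13  -15
  Δ^2: -2  -2  -2  -2  -2
  Δ^3: 0  0  0  0
  Δ^4: 0  0  0
  Δ^5: 0  0
  Δ^6: 0
The second differences are constant (-2) and nonzero, while all higher differences vanish, so the minimal degree is 2.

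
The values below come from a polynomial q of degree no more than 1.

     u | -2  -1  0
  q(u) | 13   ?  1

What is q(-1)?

7

The 2 known points determine the degree-1 polynomial uniquely.
Write q(u) = au + b. Substituting each data point gives a linear system:
  -2a + b = 13
  b = 1
Solving the system yields a = -6, b = 1.
So q(u) = -6u + 1.
Then q(-1) = 7.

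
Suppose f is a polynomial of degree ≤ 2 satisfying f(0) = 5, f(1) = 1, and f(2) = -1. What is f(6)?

Using the Lagrange interpolation formula with nodes 0, 1, 2:
  L_0(x) = (x - 1)(x - 2) / 2
  L_1(x) = x(x - 2) / -1
  L_2(x) = x(x - 1) / 2
Then f(x) = 5·L_0(x) + 1·L_1(x) - 1·L_2(x).
Expanding and collecting terms gives f(x) = x^2 - 5x + 5.
Evaluating at x = 6: f(6) = 11.

11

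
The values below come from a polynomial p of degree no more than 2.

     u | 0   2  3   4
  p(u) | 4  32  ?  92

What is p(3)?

The 3 known points determine the degree-2 polynomial uniquely.
Write p(u) = au^2 + bu + c. Substituting each data point gives a linear system:
  c = 4
  4a + 2b + c = 32
  16a + 4b + c = 92
Solving the system yields a = 4, b = 6, c = 4.
So p(u) = 4u^2 + 6u + 4.
Then p(3) = 58.

58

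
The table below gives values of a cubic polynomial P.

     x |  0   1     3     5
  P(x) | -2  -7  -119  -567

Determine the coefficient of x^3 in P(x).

Write P(x) = ax^3 + bx^2 + cx + d. Substituting each data point gives a linear system:
  d = -2
  a + b + c + d = -7
  27a + 9b + 3c + d = -119
  125a + 25b + 5c + d = -567
Solving the system yields a = -5, b = 3, c = -3, d = -2.
So P(x) = -5x^3 + 3x^2 - 3x - 2.
The leading coefficient is -5.

-5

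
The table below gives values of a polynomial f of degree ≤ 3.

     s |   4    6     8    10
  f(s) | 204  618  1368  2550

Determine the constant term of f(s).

0

Write f(s) = as^3 + bs^2 + cs + d. Substituting each data point gives a linear system:
  64a + 16b + 4c + d = 204
  216a + 36b + 6c + d = 618
  512a + 64b + 8c + d = 1368
  1000a + 100b + 10c + d = 2550
Solving the system yields a = 2, b = 6, c = -5, d = 0.
So f(s) = 2s³ + 6s² - 5s.
The constant term is 0.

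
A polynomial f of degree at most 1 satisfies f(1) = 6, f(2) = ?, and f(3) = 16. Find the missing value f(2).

11

The 2 known points determine the degree-1 polynomial uniquely.
Write f(t) = at + b. Substituting each data point gives a linear system:
  a + b = 6
  3a + b = 16
Solving the system yields a = 5, b = 1.
So f(t) = 5t + 1.
Then f(2) = 11.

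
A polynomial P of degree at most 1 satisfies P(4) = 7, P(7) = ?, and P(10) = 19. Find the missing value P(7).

13

The 2 known points determine the degree-1 polynomial uniquely.
Write P(s) = as + b. Substituting each data point gives a linear system:
  4a + b = 7
  10a + b = 19
Solving the system yields a = 2, b = -1.
So P(s) = 2s - 1.
Then P(7) = 13.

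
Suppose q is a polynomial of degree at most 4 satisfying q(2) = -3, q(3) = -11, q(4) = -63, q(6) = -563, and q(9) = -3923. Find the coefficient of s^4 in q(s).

-1

Write q(s) = as^4 + bs^3 + cs^2 + ds + e. Substituting each data point gives a linear system:
  16a + 8b + 4c + 2d + e = -3
  81a + 27b + 9c + 3d + e = -11
  256a + 64b + 16c + 4d + e = -63
  1296a + 216b + 36c + 6d + e = -563
  6561a + 729b + 81c + 9d + e = -3923
Solving the system yields a = -1, b = 4, c = -3, d = -4, e = 1.
So q(s) = -s^4 + 4s^3 - 3s^2 - 4s + 1.
The leading coefficient is -1.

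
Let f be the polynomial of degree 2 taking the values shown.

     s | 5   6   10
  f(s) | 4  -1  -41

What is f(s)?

Write f(s) = as^2 + bs + c. Substituting each data point gives a linear system:
  25a + 5b + c = 4
  36a + 6b + c = -1
  100a + 10b + c = -41
Solving the system yields a = -1, b = 6, c = -1.
So f(s) = -s^2 + 6s - 1.
Check: f(10) = -41. ✓

f(s) = -s^2 + 6s - 1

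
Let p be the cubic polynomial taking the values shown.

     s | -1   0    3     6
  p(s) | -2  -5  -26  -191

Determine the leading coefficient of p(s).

Write p(s) = as^3 + bs^2 + cs + d. Substituting each data point gives a linear system:
  -a + b - c + d = -2
  d = -5
  27a + 9b + 3c + d = -26
  216a + 36b + 6c + d = -191
Solving the system yields a = -1, b = 1, c = -1, d = -5.
So p(s) = -s^3 + s^2 - s - 5.
The leading coefficient is -1.

-1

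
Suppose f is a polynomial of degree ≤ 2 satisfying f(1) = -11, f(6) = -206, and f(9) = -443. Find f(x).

f(x) = -5x^2 - 4x - 2

Write f(x) = ax^2 + bx + c. Substituting each data point gives a linear system:
  a + b + c = -11
  36a + 6b + c = -206
  81a + 9b + c = -443
Solving the system yields a = -5, b = -4, c = -2.
So f(x) = -5x^2 - 4x - 2.
Check: f(6) = -206. ✓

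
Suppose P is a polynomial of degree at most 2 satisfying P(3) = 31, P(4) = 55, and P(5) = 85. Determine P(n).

P(n) = 3n^2 + 3n - 5

Using the Lagrange interpolation formula with nodes 3, 4, 5:
  L_0(n) = (n - 4)(n - 5) / 2
  L_1(n) = (n - 3)(n - 5) / -1
  L_2(n) = (n - 3)(n - 4) / 2
Then P(n) = 31·L_0(n) + 55·L_1(n) + 85·L_2(n).
Expanding and collecting terms gives P(n) = 3n^2 + 3n - 5.
Check: P(5) = 85. ✓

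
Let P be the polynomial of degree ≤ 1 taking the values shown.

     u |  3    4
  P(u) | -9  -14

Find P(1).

Write P(u) = au + b. Substituting each data point gives a linear system:
  3a + b = -9
  4a + b = -14
Solving the system yields a = -5, b = 6.
So P(u) = -5u + 6.
Then P(1) = 1.

1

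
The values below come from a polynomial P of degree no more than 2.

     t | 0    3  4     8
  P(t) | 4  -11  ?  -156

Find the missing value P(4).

The 3 known points determine the degree-2 polynomial uniquely.
Write P(t) = at^2 + bt + c. Substituting each data point gives a linear system:
  c = 4
  9a + 3b + c = -11
  64a + 8b + c = -156
Solving the system yields a = -3, b = 4, c = 4.
So P(t) = -3t^2 + 4t + 4.
Then P(4) = -28.

-28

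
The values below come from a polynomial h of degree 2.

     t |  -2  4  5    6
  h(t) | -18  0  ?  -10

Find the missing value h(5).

The 3 known points determine the degree-2 polynomial uniquely.
Write h(t) = at^2 + bt + c. Substituting each data point gives a linear system:
  4a - 2b + c = -18
  16a + 4b + c = 0
  36a + 6b + c = -10
Solving the system yields a = -1, b = 5, c = -4.
So h(t) = -t^2 + 5t - 4.
Then h(5) = -4.

-4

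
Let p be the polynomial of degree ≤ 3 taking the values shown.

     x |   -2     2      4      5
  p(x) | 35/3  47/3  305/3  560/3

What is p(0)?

Using the Lagrange interpolation formula with nodes -2, 2, 4, 5:
  L_0(x) = (x - 2)(x - 4)(x - 5) / -168
  L_1(x) = (x + 2)(x - 4)(x - 5) / 24
  L_2(x) = (x + 2)(x - 2)(x - 5) / -12
  L_3(x) = (x + 2)(x - 2)(x - 4) / 21
Then p(x) = 35/3·L_0(x) + 47/3·L_1(x) + 305/3·L_2(x) + 560/3·L_3(x).
Expanding and collecting terms gives p(x) = x³ + 3x² - 3x + 5/3.
Evaluating at x = 0: p(0) = 5/3.

5/3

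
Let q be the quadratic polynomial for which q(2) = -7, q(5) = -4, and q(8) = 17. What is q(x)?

q(x) = x^2 - 6x + 1

Using the Lagrange interpolation formula with nodes 2, 5, 8:
  L_0(x) = (x - 5)(x - 8) / 18
  L_1(x) = (x - 2)(x - 8) / -9
  L_2(x) = (x - 2)(x - 5) / 18
Then q(x) = -7·L_0(x) - 4·L_1(x) + 17·L_2(x).
Expanding and collecting terms gives q(x) = x² - 6x + 1.
Check: q(5) = -4. ✓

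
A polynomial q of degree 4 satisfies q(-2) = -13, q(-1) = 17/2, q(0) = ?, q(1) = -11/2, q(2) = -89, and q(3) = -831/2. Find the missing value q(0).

3

The 5 known points determine the degree-4 polynomial uniquely.
Write q(x) = ax^4 + bx^3 + cx^2 + dx + e. Substituting each data point gives a linear system:
  16a - 8b + 4c - 2d + e = -13
  a - b + c - d + e = 17/2
  a + b + c + d + e = -11/2
  16a + 8b + 4c + 2d + e = -89
  81a + 27b + 9c + 3d + e = -831/2
Solving the system yields a = -4, b = -4, c = 5/2, d = -3, e = 3.
So q(x) = -4x⁴ - 4x³ + (5/2)x² - 3x + 3.
Then q(0) = 3.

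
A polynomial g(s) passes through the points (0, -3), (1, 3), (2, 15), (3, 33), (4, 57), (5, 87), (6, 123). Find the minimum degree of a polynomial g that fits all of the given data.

Forward differences of the values at s = 0, 1, 2, 3, 4, 5, 6:
  g  : -3  3  15  33  57  87  123
  Δ  : 6  12  18  24  30  36
  Δ^2: 6  6  6  6  6
  Δ^3: 0  0  0  0
  Δ^4: 0  0  0
  Δ^5: 0  0
  Δ^6: 0
The second differences are constant (6) and nonzero, while all higher differences vanish, so the minimal degree is 2.

2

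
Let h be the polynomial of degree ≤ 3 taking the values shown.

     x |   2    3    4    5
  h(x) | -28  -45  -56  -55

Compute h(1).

-11

Forward differences of the values at x = 2, 3, 4, 5:
  h  : -28  -45  -56  -55
  Δ  : -17  -11  1
  Δ^2: 6  12
  Δ^3: 6
The third differences are constant, confirming degree 3.
Interpolating (Newton forward form) and evaluating at x = 1 gives h(1) = -11.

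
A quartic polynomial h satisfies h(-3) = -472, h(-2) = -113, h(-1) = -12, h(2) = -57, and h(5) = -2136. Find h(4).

-857

Using the Lagrange interpolation formula with nodes -3, -2, -1, 2, 5:
  L_0(s) = (s + 2)(s + 1)(s - 2)(s - 5) / 80
  L_1(s) = (s + 3)(s + 1)(s - 2)(s - 5) / -28
  L_2(s) = (s + 3)(s + 2)(s - 2)(s - 5) / 36
  L_3(s) = (s + 3)(s + 2)(s + 1)(s - 5) / -180
  L_4(s) = (s + 3)(s + 2)(s + 1)(s - 2) / 1008
Then h(s) = -472·L_0(s) - 113·L_1(s) - 12·L_2(s) - 57·L_3(s) - 2136·L_4(s).
Expanding and collecting terms gives h(s) = -4s^4 + 4s^3 - 5s^2 - 2s - 1.
Evaluating at s = 4: h(4) = -857.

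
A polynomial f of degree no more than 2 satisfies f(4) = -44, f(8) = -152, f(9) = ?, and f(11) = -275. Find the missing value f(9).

The 3 known points determine the degree-2 polynomial uniquely.
Write f(u) = au^2 + bu + c. Substituting each data point gives a linear system:
  16a + 4b + c = -44
  64a + 8b + c = -152
  121a + 11b + c = -275
Solving the system yields a = -2, b = -3, c = 0.
So f(u) = -2u^2 - 3u.
Then f(9) = -189.

-189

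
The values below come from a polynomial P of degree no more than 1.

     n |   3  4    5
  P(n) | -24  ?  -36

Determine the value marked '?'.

On equispaced nodes a degree-1 polynomial has vanishing second forward difference, so
  P(3) - 2·P(4) + P(5) = 0.
Substituting the known values and solving for P(4):
  -2·P(4) = 60
  P(4) = -30.

-30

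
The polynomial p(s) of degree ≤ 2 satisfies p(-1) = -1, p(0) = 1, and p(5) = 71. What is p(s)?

p(s) = 2s^2 + 4s + 1

Using the Lagrange interpolation formula with nodes -1, 0, 5:
  L_0(s) = s(s - 5) / 6
  L_1(s) = (s + 1)(s - 5) / -5
  L_2(s) = (s + 1)s / 30
Then p(s) = -1·L_0(s) + 1·L_1(s) + 71·L_2(s).
Expanding and collecting terms gives p(s) = 2s^2 + 4s + 1.
Check: p(5) = 71. ✓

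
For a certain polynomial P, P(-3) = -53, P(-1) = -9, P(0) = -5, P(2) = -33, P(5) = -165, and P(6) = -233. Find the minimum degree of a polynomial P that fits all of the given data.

Divided differences on the nodes -3, -1, 0, 2, 5, 6:
  order 0: -53  -9  -5  -33  -165  -233
  order 1: 22  4  -14  -44  -68
  order 2: -6  -6  -6  -6
  order 3: 0  0  0
  order 4: 0  0
  order 5: 0
The order-2 divided differences are all -6 (nonzero) and every higher order vanishes, so the data lies on a polynomial of degree exactly 2.

2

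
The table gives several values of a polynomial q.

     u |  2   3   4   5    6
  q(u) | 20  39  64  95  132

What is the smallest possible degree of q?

Forward differences of the values at u = 2, 3, 4, 5, 6:
  q  : 20  39  64  95  132
  Δ  : 19  25  31  37
  Δ^2: 6  6  6
  Δ^3: 0  0
  Δ^4: 0
The second differences are constant (6) and nonzero, while all higher differences vanish, so the minimal degree is 2.

2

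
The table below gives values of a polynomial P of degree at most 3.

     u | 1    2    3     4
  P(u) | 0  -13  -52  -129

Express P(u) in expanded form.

P(u) = -2u^3 - u^2 + 4u - 1

Write P(u) = au^3 + bu^2 + cu + d. Substituting each data point gives a linear system:
  a + b + c + d = 0
  8a + 4b + 2c + d = -13
  27a + 9b + 3c + d = -52
  64a + 16b + 4c + d = -129
Solving the system yields a = -2, b = -1, c = 4, d = -1.
So P(u) = -2u³ - u² + 4u - 1.
Check: P(1) = 0. ✓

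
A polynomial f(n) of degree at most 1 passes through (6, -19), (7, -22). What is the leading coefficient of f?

-3

Write f(n) = an + b. Substituting each data point gives a linear system:
  6a + b = -19
  7a + b = -22
Solving the system yields a = -3, b = -1.
So f(n) = -3n - 1.
The leading coefficient is -3.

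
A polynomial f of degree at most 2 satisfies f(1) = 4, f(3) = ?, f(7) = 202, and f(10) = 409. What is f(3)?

The 3 known points determine the degree-2 polynomial uniquely.
Write f(n) = an^2 + bn + c. Substituting each data point gives a linear system:
  a + b + c = 4
  49a + 7b + c = 202
  100a + 10b + c = 409
Solving the system yields a = 4, b = 1, c = -1.
So f(n) = 4n^2 + n - 1.
Then f(3) = 38.

38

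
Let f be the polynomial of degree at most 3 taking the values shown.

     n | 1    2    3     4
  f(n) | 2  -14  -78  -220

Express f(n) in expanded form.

Using the Lagrange interpolation formula with nodes 1, 2, 3, 4:
  L_0(n) = (n - 2)(n - 3)(n - 4) / -6
  L_1(n) = (n - 1)(n - 3)(n - 4) / 2
  L_2(n) = (n - 1)(n - 2)(n - 4) / -2
  L_3(n) = (n - 1)(n - 2)(n - 3) / 6
Then f(n) = 2·L_0(n) - 14·L_1(n) - 78·L_2(n) - 220·L_3(n).
Expanding and collecting terms gives f(n) = -5n³ + 6n² + n.
Check: f(1) = 2. ✓

f(n) = -5n^3 + 6n^2 + n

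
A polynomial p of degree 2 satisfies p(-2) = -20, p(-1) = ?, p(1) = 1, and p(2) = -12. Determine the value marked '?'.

-3

The 3 known points determine the degree-2 polynomial uniquely.
Write p(n) = an^2 + bn + c. Substituting each data point gives a linear system:
  4a - 2b + c = -20
  a + b + c = 1
  4a + 2b + c = -12
Solving the system yields a = -5, b = 2, c = 4.
So p(n) = -5n^2 + 2n + 4.
Then p(-1) = -3.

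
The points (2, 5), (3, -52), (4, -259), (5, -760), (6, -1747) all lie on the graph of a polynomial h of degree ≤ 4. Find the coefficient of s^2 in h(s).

-1

Write h(s) = as^4 + bs^3 + cs^2 + ds + e. Substituting each data point gives a linear system:
  16a + 8b + 4c + 2d + e = 5
  81a + 27b + 9c + 3d + e = -52
  256a + 64b + 16c + 4d + e = -259
  625a + 125b + 25c + 5d + e = -760
  1296a + 216b + 36c + 6d + e = -1747
Solving the system yields a = -2, b = 4, c = -1, d = 2, e = 5.
So h(s) = -2s⁴ + 4s³ - s² + 2s + 5.
The coefficient of s^2 is -1.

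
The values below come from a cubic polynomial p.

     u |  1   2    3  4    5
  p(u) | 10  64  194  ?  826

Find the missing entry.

The 4 known points determine the degree-3 polynomial uniquely.
Write p(u) = au^3 + bu^2 + cu + d. Substituting each data point gives a linear system:
  a + b + c + d = 10
  8a + 4b + 2c + d = 64
  27a + 9b + 3c + d = 194
  125a + 25b + 5c + d = 826
Solving the system yields a = 6, b = 2, c = 6, d = -4.
So p(u) = 6u^3 + 2u^2 + 6u - 4.
Then p(4) = 436.

436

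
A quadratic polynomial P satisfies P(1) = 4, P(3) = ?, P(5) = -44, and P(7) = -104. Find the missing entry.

-8

The 3 known points determine the degree-2 polynomial uniquely.
Write P(n) = an^2 + bn + c. Substituting each data point gives a linear system:
  a + b + c = 4
  25a + 5b + c = -44
  49a + 7b + c = -104
Solving the system yields a = -3, b = 6, c = 1.
So P(n) = -3n^2 + 6n + 1.
Then P(3) = -8.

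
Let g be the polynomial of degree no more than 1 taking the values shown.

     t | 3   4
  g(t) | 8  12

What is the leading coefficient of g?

4

Write g(t) = at + b. Substituting each data point gives a linear system:
  3a + b = 8
  4a + b = 12
Solving the system yields a = 4, b = -4.
So g(t) = 4t - 4.
The leading coefficient is 4.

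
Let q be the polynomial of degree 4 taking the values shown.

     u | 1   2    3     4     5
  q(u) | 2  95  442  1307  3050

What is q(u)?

Using the Lagrange interpolation formula with nodes 1, 2, 3, 4, 5:
  L_0(u) = (u - 2)(u - 3)(u - 4)(u - 5) / 24
  L_1(u) = (u - 1)(u - 3)(u - 4)(u - 5) / -6
  L_2(u) = (u - 1)(u - 2)(u - 4)(u - 5) / 4
  L_3(u) = (u - 1)(u - 2)(u - 3)(u - 5) / -6
  L_4(u) = (u - 1)(u - 2)(u - 3)(u - 4) / 24
Then q(u) = 2·L_0(u) + 95·L_1(u) + 442·L_2(u) + 1307·L_3(u) + 3050·L_4(u).
Expanding and collecting terms gives q(u) = 4u^4 + 4u^3 + 3u^2 - 4u - 5.
Check: q(1) = 2. ✓

q(u) = 4u^4 + 4u^3 + 3u^2 - 4u - 5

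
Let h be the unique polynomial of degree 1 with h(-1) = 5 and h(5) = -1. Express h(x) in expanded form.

Using the Lagrange interpolation formula with nodes -1, 5:
  L_0(x) = (x - 5) / -6
  L_1(x) = (x + 1) / 6
Then h(x) = 5·L_0(x) - 1·L_1(x).
Expanding and collecting terms gives h(x) = -x + 4.
Check: h(5) = -1. ✓

h(x) = -x + 4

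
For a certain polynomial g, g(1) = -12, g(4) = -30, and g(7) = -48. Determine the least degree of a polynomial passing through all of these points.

Forward differences of the values at u = 1, 4, 7:
  g  : -12  -30  -48
  Δ  : -18  -18
  Δ^2: 0
The first differences are constant (-18) and nonzero, while all higher differences vanish, so the minimal degree is 1.

1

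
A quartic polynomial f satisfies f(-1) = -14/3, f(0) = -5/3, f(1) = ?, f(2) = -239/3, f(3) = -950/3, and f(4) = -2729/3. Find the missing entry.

-38/3

On equispaced nodes a degree-4 polynomial has vanishing fifth forward difference, so
  - f(-1) + 5·f(0) - 10·f(1) + 10·f(2) - 5·f(3) + f(4) = 0.
Substituting the known values and solving for f(1):
  -10·f(1) = 380/3
  f(1) = -38/3.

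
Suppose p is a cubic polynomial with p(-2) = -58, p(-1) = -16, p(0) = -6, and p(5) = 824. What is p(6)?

1398

Write p(u) = au^3 + bu^2 + cu + d. Substituting each data point gives a linear system:
  -8a + 4b - 2c + d = -58
  -a + b - c + d = -16
  d = -6
  125a + 25b + 5c + d = 824
Solving the system yields a = 6, b = 2, c = 6, d = -6.
So p(u) = 6u^3 + 2u^2 + 6u - 6.
Then p(6) = 1398.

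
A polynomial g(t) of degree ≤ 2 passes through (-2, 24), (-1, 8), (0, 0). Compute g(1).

Using the Lagrange interpolation formula with nodes -2, -1, 0:
  L_0(t) = (t + 1)t / 2
  L_1(t) = (t + 2)t / -1
  L_2(t) = (t + 2)(t + 1) / 2
Then g(t) = 24·L_0(t) + 8·L_1(t) + 0·L_2(t).
Expanding and collecting terms gives g(t) = 4t^2 - 4t.
Evaluating at t = 1: g(1) = 0.

0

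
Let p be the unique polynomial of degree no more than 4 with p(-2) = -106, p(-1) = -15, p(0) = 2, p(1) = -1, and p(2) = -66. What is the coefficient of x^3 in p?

Write p(x) = ax^4 + bx^3 + cx^2 + dx + e. Substituting each data point gives a linear system:
  16a - 8b + 4c - 2d + e = -106
  a - b + c - d + e = -15
  e = 2
  a + b + c + d + e = -1
  16a + 8b + 4c + 2d + e = -66
Solving the system yields a = -4, b = 1, c = -6, d = 6, e = 2.
So p(x) = -4x^4 + x^3 - 6x^2 + 6x + 2.
The coefficient of x^3 is 1.

1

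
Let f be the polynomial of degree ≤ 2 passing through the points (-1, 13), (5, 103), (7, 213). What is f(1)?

3

Write f(n) = an^2 + bn + c. Substituting each data point gives a linear system:
  a - b + c = 13
  25a + 5b + c = 103
  49a + 7b + c = 213
Solving the system yields a = 5, b = -5, c = 3.
So f(n) = 5n^2 - 5n + 3.
Then f(1) = 3.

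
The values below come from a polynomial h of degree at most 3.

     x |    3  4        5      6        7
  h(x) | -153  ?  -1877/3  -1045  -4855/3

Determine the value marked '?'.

-1009/3

The 4 known points determine the degree-3 polynomial uniquely.
Write h(x) = ax^3 + bx^2 + cx + d. Substituting each data point gives a linear system:
  27a + 9b + 3c + d = -153
  125a + 25b + 5c + d = -1877/3
  216a + 36b + 6c + d = -1045
  343a + 49b + 7c + d = -4855/3
Solving the system yields a = -4, b = -5, c = -1/3, d = 1.
So h(x) = -4x^3 - 5x^2 - (1/3)x + 1.
Then h(4) = -1009/3.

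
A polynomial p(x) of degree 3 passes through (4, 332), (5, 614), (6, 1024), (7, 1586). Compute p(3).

Forward differences of the values at x = 4, 5, 6, 7:
  p  : 332  614  1024  1586
  Δ  : 282  410  562
  Δ^2: 128  152
  Δ^3: 24
The third differences are constant, confirming degree 3.
Interpolating (Newton forward form) and evaluating at x = 3 gives p(3) = 154.

154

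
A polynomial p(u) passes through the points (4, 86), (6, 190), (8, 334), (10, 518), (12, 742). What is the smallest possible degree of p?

2

Forward differences of the values at u = 4, 6, 8, 10, 12:
  p  : 86  190  334  518  742
  Δ  : 104  144  184  224
  Δ^2: 40  40  40
  Δ^3: 0  0
  Δ^4: 0
The second differences are constant (40) and nonzero, while all higher differences vanish, so the minimal degree is 2.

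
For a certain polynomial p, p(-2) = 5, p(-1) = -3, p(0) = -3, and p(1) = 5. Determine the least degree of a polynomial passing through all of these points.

Forward differences of the values at x = -2, -1, 0, 1:
  p  : 5  -3  -3  5
  Δ  : -8  0  8
  Δ^2: 8  8
  Δ^3: 0
The second differences are constant (8) and nonzero, while all higher differences vanish, so the minimal degree is 2.

2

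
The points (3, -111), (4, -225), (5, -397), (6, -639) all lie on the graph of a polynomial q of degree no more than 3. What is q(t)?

q(t) = -2t^3 - 5t^2 - 5t + 3

Using the Lagrange interpolation formula with nodes 3, 4, 5, 6:
  L_0(t) = (t - 4)(t - 5)(t - 6) / -6
  L_1(t) = (t - 3)(t - 5)(t - 6) / 2
  L_2(t) = (t - 3)(t - 4)(t - 6) / -2
  L_3(t) = (t - 3)(t - 4)(t - 5) / 6
Then q(t) = -111·L_0(t) - 225·L_1(t) - 397·L_2(t) - 639·L_3(t).
Expanding and collecting terms gives q(t) = -2t^3 - 5t^2 - 5t + 3.
Check: q(3) = -111. ✓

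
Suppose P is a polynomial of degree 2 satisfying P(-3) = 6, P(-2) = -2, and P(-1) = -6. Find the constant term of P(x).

-6

Write P(x) = ax^2 + bx + c. Substituting each data point gives a linear system:
  9a - 3b + c = 6
  4a - 2b + c = -2
  a - b + c = -6
Solving the system yields a = 2, b = 2, c = -6.
So P(x) = 2x² + 2x - 6.
The constant term is -6.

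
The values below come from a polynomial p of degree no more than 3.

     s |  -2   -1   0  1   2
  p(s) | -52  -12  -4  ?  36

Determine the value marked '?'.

2

The 4 known points determine the degree-3 polynomial uniquely.
Write p(s) = as^3 + bs^2 + cs + d. Substituting each data point gives a linear system:
  -8a + 4b - 2c + d = -52
  -a + b - c + d = -12
  d = -4
  8a + 4b + 2c + d = 36
Solving the system yields a = 5, b = -1, c = 2, d = -4.
So p(s) = 5s^3 - s^2 + 2s - 4.
Then p(1) = 2.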